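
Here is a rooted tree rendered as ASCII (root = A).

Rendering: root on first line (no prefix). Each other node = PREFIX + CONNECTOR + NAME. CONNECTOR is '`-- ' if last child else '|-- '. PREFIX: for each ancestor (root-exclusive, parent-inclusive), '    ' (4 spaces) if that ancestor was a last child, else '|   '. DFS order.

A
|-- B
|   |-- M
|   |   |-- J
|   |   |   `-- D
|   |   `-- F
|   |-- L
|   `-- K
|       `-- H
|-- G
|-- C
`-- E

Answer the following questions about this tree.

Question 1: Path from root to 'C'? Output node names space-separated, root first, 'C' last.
Answer: A C

Derivation:
Walk down from root: A -> C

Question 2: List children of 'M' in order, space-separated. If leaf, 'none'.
Answer: J F

Derivation:
Node M's children (from adjacency): J, F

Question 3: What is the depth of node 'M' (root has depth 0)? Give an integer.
Path from root to M: A -> B -> M
Depth = number of edges = 2

Answer: 2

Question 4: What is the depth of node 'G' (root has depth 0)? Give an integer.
Path from root to G: A -> G
Depth = number of edges = 1

Answer: 1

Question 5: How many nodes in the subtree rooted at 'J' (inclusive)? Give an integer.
Subtree rooted at J contains: D, J
Count = 2

Answer: 2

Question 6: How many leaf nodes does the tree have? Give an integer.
Leaves (nodes with no children): C, D, E, F, G, H, L

Answer: 7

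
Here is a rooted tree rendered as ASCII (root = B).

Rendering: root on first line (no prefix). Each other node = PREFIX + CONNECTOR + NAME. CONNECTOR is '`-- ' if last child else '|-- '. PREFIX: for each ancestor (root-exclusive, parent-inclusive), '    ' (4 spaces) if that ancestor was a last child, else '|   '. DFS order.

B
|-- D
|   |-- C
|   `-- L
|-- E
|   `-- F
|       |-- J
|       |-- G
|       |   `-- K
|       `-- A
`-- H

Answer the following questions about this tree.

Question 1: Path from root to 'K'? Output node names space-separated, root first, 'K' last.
Walk down from root: B -> E -> F -> G -> K

Answer: B E F G K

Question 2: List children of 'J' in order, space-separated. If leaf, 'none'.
Node J's children (from adjacency): (leaf)

Answer: none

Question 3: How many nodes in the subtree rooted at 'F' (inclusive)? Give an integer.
Subtree rooted at F contains: A, F, G, J, K
Count = 5

Answer: 5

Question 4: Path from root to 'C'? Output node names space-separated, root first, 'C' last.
Answer: B D C

Derivation:
Walk down from root: B -> D -> C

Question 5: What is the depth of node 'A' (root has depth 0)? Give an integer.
Answer: 3

Derivation:
Path from root to A: B -> E -> F -> A
Depth = number of edges = 3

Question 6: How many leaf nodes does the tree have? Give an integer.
Leaves (nodes with no children): A, C, H, J, K, L

Answer: 6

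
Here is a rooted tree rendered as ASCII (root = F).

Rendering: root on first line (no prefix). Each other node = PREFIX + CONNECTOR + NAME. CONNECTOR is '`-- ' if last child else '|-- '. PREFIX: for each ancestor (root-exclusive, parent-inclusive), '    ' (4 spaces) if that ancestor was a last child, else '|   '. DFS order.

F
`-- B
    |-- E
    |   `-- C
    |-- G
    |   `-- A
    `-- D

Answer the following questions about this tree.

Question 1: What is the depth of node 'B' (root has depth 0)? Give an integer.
Answer: 1

Derivation:
Path from root to B: F -> B
Depth = number of edges = 1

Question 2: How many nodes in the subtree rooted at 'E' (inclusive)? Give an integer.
Subtree rooted at E contains: C, E
Count = 2

Answer: 2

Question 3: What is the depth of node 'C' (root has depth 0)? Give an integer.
Path from root to C: F -> B -> E -> C
Depth = number of edges = 3

Answer: 3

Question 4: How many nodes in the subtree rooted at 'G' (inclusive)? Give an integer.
Subtree rooted at G contains: A, G
Count = 2

Answer: 2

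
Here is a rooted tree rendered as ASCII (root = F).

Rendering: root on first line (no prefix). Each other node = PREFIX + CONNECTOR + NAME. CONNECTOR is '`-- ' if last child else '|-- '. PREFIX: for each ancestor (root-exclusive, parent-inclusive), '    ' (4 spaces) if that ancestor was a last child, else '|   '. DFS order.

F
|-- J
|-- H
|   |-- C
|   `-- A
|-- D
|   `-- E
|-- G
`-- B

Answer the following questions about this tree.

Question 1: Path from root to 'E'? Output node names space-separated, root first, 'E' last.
Walk down from root: F -> D -> E

Answer: F D E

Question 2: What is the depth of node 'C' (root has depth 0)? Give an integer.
Path from root to C: F -> H -> C
Depth = number of edges = 2

Answer: 2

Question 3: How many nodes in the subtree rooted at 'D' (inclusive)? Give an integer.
Subtree rooted at D contains: D, E
Count = 2

Answer: 2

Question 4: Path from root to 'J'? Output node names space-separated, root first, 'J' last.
Walk down from root: F -> J

Answer: F J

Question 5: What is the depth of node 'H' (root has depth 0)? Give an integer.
Path from root to H: F -> H
Depth = number of edges = 1

Answer: 1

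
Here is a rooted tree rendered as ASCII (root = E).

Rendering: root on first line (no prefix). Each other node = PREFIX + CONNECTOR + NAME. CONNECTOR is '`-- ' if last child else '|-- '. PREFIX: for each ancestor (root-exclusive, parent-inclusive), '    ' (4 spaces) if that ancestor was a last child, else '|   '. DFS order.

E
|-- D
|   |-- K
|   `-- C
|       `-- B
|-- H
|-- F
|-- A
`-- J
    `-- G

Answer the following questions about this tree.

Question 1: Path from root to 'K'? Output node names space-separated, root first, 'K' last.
Answer: E D K

Derivation:
Walk down from root: E -> D -> K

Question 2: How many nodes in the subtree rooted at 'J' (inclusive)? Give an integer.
Answer: 2

Derivation:
Subtree rooted at J contains: G, J
Count = 2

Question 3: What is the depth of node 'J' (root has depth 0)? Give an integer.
Answer: 1

Derivation:
Path from root to J: E -> J
Depth = number of edges = 1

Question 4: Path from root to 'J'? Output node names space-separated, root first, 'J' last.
Answer: E J

Derivation:
Walk down from root: E -> J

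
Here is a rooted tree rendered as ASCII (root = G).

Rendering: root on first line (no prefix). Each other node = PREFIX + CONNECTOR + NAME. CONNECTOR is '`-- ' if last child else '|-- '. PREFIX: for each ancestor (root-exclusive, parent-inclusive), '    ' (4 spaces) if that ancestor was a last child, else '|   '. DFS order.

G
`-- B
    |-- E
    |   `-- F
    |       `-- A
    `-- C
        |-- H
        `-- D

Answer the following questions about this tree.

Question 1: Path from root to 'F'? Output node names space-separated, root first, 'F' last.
Walk down from root: G -> B -> E -> F

Answer: G B E F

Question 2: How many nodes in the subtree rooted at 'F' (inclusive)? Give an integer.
Subtree rooted at F contains: A, F
Count = 2

Answer: 2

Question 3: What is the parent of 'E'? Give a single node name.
Scan adjacency: E appears as child of B

Answer: B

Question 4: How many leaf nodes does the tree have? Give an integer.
Leaves (nodes with no children): A, D, H

Answer: 3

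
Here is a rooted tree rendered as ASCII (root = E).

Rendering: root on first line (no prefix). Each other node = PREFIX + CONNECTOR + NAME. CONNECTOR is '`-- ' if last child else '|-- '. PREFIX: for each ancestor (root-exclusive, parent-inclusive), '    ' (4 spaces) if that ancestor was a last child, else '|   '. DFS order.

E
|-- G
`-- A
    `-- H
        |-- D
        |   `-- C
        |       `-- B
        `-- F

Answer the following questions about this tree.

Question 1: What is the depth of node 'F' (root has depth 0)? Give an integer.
Path from root to F: E -> A -> H -> F
Depth = number of edges = 3

Answer: 3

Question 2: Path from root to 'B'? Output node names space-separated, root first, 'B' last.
Answer: E A H D C B

Derivation:
Walk down from root: E -> A -> H -> D -> C -> B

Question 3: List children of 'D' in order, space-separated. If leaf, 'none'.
Answer: C

Derivation:
Node D's children (from adjacency): C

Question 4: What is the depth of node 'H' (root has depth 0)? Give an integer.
Answer: 2

Derivation:
Path from root to H: E -> A -> H
Depth = number of edges = 2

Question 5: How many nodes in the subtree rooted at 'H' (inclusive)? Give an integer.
Subtree rooted at H contains: B, C, D, F, H
Count = 5

Answer: 5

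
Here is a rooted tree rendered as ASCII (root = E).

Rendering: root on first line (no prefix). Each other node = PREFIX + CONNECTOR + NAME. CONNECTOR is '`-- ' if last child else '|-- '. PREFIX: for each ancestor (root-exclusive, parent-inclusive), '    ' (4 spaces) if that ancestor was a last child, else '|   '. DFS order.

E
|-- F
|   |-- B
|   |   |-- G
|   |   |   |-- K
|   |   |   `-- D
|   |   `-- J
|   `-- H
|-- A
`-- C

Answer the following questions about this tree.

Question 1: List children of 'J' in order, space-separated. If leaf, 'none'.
Node J's children (from adjacency): (leaf)

Answer: none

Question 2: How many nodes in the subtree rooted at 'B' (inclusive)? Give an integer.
Answer: 5

Derivation:
Subtree rooted at B contains: B, D, G, J, K
Count = 5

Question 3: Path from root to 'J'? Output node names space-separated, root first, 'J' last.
Answer: E F B J

Derivation:
Walk down from root: E -> F -> B -> J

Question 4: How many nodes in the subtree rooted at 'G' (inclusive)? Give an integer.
Subtree rooted at G contains: D, G, K
Count = 3

Answer: 3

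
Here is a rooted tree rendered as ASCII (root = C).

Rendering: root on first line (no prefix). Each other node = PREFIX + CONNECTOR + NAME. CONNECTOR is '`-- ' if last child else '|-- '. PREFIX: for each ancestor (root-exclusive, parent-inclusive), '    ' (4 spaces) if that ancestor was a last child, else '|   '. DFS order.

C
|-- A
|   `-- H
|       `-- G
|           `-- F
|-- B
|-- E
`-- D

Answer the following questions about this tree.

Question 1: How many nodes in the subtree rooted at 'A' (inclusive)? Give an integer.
Subtree rooted at A contains: A, F, G, H
Count = 4

Answer: 4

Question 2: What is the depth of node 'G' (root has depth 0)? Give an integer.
Answer: 3

Derivation:
Path from root to G: C -> A -> H -> G
Depth = number of edges = 3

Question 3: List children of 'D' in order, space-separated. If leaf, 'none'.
Answer: none

Derivation:
Node D's children (from adjacency): (leaf)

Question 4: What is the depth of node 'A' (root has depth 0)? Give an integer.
Path from root to A: C -> A
Depth = number of edges = 1

Answer: 1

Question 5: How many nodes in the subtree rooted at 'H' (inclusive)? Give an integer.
Answer: 3

Derivation:
Subtree rooted at H contains: F, G, H
Count = 3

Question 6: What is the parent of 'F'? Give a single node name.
Scan adjacency: F appears as child of G

Answer: G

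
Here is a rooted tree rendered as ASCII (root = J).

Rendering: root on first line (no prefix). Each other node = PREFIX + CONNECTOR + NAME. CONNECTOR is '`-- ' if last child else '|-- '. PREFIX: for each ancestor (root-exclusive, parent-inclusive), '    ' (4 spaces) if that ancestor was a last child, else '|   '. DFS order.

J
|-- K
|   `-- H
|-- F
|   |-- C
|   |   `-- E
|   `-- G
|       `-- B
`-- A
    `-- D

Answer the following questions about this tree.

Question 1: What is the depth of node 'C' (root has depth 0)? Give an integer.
Path from root to C: J -> F -> C
Depth = number of edges = 2

Answer: 2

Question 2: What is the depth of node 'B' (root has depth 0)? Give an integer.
Answer: 3

Derivation:
Path from root to B: J -> F -> G -> B
Depth = number of edges = 3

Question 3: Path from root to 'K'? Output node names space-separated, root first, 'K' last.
Answer: J K

Derivation:
Walk down from root: J -> K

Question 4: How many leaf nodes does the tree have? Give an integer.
Leaves (nodes with no children): B, D, E, H

Answer: 4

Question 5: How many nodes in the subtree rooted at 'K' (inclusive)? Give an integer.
Subtree rooted at K contains: H, K
Count = 2

Answer: 2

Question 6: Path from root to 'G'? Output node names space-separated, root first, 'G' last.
Answer: J F G

Derivation:
Walk down from root: J -> F -> G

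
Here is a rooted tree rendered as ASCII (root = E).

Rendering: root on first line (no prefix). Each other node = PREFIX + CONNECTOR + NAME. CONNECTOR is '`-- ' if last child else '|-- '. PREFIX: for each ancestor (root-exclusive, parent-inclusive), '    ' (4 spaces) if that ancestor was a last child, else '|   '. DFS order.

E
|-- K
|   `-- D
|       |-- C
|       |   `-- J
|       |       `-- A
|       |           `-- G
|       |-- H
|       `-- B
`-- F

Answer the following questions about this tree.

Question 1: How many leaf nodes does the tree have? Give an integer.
Answer: 4

Derivation:
Leaves (nodes with no children): B, F, G, H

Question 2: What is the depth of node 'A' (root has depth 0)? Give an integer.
Answer: 5

Derivation:
Path from root to A: E -> K -> D -> C -> J -> A
Depth = number of edges = 5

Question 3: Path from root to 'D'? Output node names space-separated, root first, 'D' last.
Walk down from root: E -> K -> D

Answer: E K D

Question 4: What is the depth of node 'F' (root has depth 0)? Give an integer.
Path from root to F: E -> F
Depth = number of edges = 1

Answer: 1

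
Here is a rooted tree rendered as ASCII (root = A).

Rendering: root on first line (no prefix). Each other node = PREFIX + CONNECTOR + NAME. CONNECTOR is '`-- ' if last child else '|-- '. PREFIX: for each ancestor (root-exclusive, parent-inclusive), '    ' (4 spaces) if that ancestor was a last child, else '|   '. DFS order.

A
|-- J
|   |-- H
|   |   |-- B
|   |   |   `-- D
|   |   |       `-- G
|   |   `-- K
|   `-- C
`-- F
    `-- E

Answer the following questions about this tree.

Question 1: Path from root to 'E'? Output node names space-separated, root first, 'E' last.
Answer: A F E

Derivation:
Walk down from root: A -> F -> E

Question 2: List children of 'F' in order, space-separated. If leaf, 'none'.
Answer: E

Derivation:
Node F's children (from adjacency): E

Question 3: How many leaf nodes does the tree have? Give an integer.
Answer: 4

Derivation:
Leaves (nodes with no children): C, E, G, K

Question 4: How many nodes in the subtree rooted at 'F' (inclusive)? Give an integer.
Subtree rooted at F contains: E, F
Count = 2

Answer: 2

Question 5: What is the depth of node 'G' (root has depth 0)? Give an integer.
Path from root to G: A -> J -> H -> B -> D -> G
Depth = number of edges = 5

Answer: 5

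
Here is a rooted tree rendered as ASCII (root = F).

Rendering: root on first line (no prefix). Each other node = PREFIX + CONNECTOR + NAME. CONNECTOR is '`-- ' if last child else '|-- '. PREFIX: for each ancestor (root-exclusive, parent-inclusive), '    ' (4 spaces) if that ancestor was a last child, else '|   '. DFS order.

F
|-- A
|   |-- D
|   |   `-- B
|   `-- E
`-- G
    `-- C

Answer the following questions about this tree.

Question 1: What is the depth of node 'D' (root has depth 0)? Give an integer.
Path from root to D: F -> A -> D
Depth = number of edges = 2

Answer: 2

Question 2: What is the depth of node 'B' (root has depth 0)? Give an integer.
Answer: 3

Derivation:
Path from root to B: F -> A -> D -> B
Depth = number of edges = 3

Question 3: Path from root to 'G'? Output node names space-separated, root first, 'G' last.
Walk down from root: F -> G

Answer: F G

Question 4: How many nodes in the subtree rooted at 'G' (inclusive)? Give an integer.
Subtree rooted at G contains: C, G
Count = 2

Answer: 2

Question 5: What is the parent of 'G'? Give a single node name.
Answer: F

Derivation:
Scan adjacency: G appears as child of F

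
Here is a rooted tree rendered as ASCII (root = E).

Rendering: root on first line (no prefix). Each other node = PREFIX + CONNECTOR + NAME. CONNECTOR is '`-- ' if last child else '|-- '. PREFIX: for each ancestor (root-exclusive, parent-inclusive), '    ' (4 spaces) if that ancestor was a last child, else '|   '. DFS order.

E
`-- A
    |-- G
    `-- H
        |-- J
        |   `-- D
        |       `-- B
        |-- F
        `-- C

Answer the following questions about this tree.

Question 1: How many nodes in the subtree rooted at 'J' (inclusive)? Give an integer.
Subtree rooted at J contains: B, D, J
Count = 3

Answer: 3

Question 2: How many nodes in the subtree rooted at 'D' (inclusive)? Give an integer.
Subtree rooted at D contains: B, D
Count = 2

Answer: 2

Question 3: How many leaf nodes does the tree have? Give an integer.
Answer: 4

Derivation:
Leaves (nodes with no children): B, C, F, G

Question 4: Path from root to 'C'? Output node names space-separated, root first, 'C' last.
Answer: E A H C

Derivation:
Walk down from root: E -> A -> H -> C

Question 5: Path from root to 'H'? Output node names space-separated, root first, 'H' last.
Answer: E A H

Derivation:
Walk down from root: E -> A -> H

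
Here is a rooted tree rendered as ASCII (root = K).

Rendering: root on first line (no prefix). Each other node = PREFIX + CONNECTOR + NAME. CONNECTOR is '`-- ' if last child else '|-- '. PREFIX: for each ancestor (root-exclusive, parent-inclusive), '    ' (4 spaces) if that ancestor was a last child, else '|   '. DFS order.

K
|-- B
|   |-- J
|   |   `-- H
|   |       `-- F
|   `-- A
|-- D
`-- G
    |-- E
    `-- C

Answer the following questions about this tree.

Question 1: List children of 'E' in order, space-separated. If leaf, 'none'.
Node E's children (from adjacency): (leaf)

Answer: none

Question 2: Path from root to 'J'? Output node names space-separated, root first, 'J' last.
Answer: K B J

Derivation:
Walk down from root: K -> B -> J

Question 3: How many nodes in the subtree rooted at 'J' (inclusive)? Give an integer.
Subtree rooted at J contains: F, H, J
Count = 3

Answer: 3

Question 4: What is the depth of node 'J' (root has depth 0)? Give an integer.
Answer: 2

Derivation:
Path from root to J: K -> B -> J
Depth = number of edges = 2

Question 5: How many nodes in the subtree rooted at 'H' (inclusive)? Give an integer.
Subtree rooted at H contains: F, H
Count = 2

Answer: 2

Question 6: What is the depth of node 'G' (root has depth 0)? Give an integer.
Path from root to G: K -> G
Depth = number of edges = 1

Answer: 1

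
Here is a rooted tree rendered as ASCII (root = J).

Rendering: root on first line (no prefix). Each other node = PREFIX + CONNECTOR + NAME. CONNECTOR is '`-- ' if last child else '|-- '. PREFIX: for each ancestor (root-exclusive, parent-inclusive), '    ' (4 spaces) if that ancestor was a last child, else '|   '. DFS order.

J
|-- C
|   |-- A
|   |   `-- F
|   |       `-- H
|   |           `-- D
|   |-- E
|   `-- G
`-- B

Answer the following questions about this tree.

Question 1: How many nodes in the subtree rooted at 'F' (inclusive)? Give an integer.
Subtree rooted at F contains: D, F, H
Count = 3

Answer: 3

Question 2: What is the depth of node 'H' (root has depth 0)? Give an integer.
Path from root to H: J -> C -> A -> F -> H
Depth = number of edges = 4

Answer: 4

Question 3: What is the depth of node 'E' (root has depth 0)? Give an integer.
Answer: 2

Derivation:
Path from root to E: J -> C -> E
Depth = number of edges = 2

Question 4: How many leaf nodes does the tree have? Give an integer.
Answer: 4

Derivation:
Leaves (nodes with no children): B, D, E, G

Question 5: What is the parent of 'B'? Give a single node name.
Scan adjacency: B appears as child of J

Answer: J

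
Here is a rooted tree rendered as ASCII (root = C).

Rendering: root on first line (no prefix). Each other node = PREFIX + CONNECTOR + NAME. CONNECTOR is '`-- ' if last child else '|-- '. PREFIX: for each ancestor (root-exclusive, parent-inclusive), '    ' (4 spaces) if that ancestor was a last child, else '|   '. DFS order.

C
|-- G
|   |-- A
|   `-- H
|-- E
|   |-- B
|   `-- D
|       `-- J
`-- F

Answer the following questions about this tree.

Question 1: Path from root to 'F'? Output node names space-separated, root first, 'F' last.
Walk down from root: C -> F

Answer: C F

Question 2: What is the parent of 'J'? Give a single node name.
Scan adjacency: J appears as child of D

Answer: D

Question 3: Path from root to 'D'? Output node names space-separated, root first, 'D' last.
Answer: C E D

Derivation:
Walk down from root: C -> E -> D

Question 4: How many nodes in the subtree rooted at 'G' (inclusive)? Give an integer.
Subtree rooted at G contains: A, G, H
Count = 3

Answer: 3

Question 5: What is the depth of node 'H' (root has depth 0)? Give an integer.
Path from root to H: C -> G -> H
Depth = number of edges = 2

Answer: 2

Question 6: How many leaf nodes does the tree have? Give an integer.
Answer: 5

Derivation:
Leaves (nodes with no children): A, B, F, H, J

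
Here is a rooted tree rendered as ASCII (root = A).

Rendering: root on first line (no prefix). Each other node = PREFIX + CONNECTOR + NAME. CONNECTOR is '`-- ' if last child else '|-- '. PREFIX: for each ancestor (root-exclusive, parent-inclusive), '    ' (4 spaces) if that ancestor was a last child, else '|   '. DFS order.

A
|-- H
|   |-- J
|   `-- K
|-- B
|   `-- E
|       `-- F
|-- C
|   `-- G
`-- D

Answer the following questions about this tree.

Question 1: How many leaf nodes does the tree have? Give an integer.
Leaves (nodes with no children): D, F, G, J, K

Answer: 5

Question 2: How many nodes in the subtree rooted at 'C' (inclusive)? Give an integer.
Answer: 2

Derivation:
Subtree rooted at C contains: C, G
Count = 2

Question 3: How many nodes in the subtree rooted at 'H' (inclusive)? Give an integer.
Subtree rooted at H contains: H, J, K
Count = 3

Answer: 3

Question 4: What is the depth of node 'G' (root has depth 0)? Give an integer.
Answer: 2

Derivation:
Path from root to G: A -> C -> G
Depth = number of edges = 2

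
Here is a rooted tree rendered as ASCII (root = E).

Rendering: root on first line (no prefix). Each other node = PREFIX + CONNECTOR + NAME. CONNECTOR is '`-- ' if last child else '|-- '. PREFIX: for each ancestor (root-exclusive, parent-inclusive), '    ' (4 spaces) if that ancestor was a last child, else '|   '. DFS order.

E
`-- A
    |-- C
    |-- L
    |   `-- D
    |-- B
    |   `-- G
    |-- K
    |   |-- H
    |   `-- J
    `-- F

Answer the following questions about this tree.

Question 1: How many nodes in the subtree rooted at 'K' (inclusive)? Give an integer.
Answer: 3

Derivation:
Subtree rooted at K contains: H, J, K
Count = 3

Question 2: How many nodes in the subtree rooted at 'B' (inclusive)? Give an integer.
Answer: 2

Derivation:
Subtree rooted at B contains: B, G
Count = 2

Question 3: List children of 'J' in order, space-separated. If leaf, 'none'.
Answer: none

Derivation:
Node J's children (from adjacency): (leaf)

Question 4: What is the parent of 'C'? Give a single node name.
Scan adjacency: C appears as child of A

Answer: A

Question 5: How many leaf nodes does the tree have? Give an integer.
Leaves (nodes with no children): C, D, F, G, H, J

Answer: 6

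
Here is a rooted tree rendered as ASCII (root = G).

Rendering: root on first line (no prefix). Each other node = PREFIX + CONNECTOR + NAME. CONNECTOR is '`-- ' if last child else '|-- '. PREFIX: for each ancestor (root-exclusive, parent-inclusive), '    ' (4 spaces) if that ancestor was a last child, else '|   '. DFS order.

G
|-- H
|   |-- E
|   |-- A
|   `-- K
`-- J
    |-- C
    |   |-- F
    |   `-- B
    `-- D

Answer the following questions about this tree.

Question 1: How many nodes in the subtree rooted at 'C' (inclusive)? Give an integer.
Subtree rooted at C contains: B, C, F
Count = 3

Answer: 3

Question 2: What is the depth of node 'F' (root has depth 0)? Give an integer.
Answer: 3

Derivation:
Path from root to F: G -> J -> C -> F
Depth = number of edges = 3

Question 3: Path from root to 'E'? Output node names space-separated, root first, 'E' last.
Answer: G H E

Derivation:
Walk down from root: G -> H -> E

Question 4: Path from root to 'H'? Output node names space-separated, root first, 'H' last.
Answer: G H

Derivation:
Walk down from root: G -> H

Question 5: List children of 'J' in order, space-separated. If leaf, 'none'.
Answer: C D

Derivation:
Node J's children (from adjacency): C, D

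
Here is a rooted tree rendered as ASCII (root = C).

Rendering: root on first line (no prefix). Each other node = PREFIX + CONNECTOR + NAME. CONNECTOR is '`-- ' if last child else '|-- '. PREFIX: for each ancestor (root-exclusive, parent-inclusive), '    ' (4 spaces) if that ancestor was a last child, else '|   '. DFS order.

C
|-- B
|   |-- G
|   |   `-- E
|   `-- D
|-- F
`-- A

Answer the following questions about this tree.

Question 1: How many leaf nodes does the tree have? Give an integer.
Answer: 4

Derivation:
Leaves (nodes with no children): A, D, E, F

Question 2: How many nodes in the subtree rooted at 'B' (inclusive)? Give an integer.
Subtree rooted at B contains: B, D, E, G
Count = 4

Answer: 4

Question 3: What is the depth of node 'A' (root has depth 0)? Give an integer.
Answer: 1

Derivation:
Path from root to A: C -> A
Depth = number of edges = 1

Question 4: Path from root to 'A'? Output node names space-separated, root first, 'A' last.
Answer: C A

Derivation:
Walk down from root: C -> A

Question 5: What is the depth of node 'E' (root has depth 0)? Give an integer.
Answer: 3

Derivation:
Path from root to E: C -> B -> G -> E
Depth = number of edges = 3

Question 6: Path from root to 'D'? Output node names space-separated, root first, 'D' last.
Walk down from root: C -> B -> D

Answer: C B D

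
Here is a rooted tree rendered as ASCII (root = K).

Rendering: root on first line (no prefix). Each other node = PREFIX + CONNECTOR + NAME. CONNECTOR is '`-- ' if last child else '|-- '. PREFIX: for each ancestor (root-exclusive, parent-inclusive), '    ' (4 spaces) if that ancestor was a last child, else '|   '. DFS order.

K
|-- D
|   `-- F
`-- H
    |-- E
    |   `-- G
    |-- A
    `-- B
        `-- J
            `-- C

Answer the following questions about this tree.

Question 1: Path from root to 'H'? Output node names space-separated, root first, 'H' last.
Walk down from root: K -> H

Answer: K H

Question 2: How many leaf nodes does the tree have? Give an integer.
Answer: 4

Derivation:
Leaves (nodes with no children): A, C, F, G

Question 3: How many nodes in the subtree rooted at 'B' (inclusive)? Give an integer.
Subtree rooted at B contains: B, C, J
Count = 3

Answer: 3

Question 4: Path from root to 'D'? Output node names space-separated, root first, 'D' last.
Walk down from root: K -> D

Answer: K D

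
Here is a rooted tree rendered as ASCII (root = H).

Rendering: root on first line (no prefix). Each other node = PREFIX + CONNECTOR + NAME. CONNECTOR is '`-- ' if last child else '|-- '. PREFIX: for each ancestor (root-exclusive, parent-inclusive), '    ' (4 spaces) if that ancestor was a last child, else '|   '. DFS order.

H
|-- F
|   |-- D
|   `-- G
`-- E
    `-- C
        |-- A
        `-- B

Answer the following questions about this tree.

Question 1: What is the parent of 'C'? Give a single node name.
Scan adjacency: C appears as child of E

Answer: E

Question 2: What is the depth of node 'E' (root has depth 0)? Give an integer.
Path from root to E: H -> E
Depth = number of edges = 1

Answer: 1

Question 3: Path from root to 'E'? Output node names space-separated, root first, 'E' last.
Walk down from root: H -> E

Answer: H E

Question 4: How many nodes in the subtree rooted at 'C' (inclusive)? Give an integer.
Subtree rooted at C contains: A, B, C
Count = 3

Answer: 3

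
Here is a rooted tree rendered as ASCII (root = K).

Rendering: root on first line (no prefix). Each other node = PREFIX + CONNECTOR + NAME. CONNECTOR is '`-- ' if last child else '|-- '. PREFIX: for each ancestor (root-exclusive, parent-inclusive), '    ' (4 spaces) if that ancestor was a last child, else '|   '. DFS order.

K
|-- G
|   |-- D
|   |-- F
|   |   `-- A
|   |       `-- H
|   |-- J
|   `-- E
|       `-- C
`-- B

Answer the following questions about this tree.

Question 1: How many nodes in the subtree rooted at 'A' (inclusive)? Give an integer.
Subtree rooted at A contains: A, H
Count = 2

Answer: 2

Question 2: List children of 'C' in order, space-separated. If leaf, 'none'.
Node C's children (from adjacency): (leaf)

Answer: none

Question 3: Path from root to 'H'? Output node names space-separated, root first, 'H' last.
Answer: K G F A H

Derivation:
Walk down from root: K -> G -> F -> A -> H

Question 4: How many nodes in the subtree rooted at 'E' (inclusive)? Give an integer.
Answer: 2

Derivation:
Subtree rooted at E contains: C, E
Count = 2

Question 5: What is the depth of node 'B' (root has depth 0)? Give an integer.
Answer: 1

Derivation:
Path from root to B: K -> B
Depth = number of edges = 1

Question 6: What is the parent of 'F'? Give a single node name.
Scan adjacency: F appears as child of G

Answer: G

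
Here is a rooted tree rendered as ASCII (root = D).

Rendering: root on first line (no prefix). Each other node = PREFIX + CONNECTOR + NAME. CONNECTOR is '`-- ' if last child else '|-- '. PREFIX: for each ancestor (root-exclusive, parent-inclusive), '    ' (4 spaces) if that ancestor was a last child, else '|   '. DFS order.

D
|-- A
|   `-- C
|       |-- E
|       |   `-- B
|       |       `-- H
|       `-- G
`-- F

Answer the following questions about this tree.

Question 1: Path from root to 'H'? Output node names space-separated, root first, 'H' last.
Answer: D A C E B H

Derivation:
Walk down from root: D -> A -> C -> E -> B -> H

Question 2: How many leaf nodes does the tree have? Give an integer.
Leaves (nodes with no children): F, G, H

Answer: 3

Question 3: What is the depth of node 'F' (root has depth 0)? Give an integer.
Path from root to F: D -> F
Depth = number of edges = 1

Answer: 1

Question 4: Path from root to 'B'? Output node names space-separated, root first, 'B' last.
Answer: D A C E B

Derivation:
Walk down from root: D -> A -> C -> E -> B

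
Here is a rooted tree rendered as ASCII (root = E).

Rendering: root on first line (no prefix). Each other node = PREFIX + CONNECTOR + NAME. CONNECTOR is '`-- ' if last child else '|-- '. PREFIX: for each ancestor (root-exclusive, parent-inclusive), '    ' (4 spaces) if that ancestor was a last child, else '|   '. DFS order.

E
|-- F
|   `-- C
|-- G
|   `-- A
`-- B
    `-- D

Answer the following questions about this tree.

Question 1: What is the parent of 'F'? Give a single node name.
Scan adjacency: F appears as child of E

Answer: E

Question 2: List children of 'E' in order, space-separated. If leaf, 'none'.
Answer: F G B

Derivation:
Node E's children (from adjacency): F, G, B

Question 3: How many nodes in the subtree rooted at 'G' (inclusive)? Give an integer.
Answer: 2

Derivation:
Subtree rooted at G contains: A, G
Count = 2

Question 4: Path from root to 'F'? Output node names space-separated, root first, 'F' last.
Walk down from root: E -> F

Answer: E F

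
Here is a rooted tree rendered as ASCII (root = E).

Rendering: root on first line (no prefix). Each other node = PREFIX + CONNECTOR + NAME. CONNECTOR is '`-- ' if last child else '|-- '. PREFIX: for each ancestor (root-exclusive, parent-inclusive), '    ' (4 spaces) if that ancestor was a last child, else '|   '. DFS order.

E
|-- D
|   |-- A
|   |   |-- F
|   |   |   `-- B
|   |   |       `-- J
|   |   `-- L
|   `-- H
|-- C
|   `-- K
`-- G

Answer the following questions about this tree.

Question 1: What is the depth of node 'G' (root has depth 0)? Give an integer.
Answer: 1

Derivation:
Path from root to G: E -> G
Depth = number of edges = 1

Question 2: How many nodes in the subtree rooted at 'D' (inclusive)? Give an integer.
Subtree rooted at D contains: A, B, D, F, H, J, L
Count = 7

Answer: 7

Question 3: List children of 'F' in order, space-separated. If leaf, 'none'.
Answer: B

Derivation:
Node F's children (from adjacency): B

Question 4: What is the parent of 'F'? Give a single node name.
Answer: A

Derivation:
Scan adjacency: F appears as child of A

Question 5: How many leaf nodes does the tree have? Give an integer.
Leaves (nodes with no children): G, H, J, K, L

Answer: 5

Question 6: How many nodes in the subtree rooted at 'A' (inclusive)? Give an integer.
Subtree rooted at A contains: A, B, F, J, L
Count = 5

Answer: 5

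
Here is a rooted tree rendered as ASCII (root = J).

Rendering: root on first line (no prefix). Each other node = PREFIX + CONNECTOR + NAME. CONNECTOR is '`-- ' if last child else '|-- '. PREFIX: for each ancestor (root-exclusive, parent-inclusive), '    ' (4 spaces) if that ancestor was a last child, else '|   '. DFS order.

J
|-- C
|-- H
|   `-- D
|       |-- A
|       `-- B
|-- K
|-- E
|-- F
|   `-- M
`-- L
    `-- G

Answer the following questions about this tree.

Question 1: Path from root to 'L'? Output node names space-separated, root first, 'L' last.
Answer: J L

Derivation:
Walk down from root: J -> L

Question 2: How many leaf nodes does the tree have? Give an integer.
Leaves (nodes with no children): A, B, C, E, G, K, M

Answer: 7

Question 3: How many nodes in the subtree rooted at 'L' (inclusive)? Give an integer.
Subtree rooted at L contains: G, L
Count = 2

Answer: 2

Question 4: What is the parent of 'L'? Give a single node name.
Scan adjacency: L appears as child of J

Answer: J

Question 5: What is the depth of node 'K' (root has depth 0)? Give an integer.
Answer: 1

Derivation:
Path from root to K: J -> K
Depth = number of edges = 1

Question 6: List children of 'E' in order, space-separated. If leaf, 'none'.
Node E's children (from adjacency): (leaf)

Answer: none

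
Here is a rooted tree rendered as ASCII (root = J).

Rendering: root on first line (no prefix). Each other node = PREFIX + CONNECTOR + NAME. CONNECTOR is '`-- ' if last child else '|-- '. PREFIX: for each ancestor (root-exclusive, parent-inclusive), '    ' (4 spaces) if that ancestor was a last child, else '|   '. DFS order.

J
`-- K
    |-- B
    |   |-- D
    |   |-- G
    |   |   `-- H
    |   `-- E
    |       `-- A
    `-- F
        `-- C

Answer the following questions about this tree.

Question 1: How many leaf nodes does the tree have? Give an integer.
Leaves (nodes with no children): A, C, D, H

Answer: 4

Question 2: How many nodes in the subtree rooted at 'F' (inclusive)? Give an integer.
Answer: 2

Derivation:
Subtree rooted at F contains: C, F
Count = 2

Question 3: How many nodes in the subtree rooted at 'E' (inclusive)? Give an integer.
Subtree rooted at E contains: A, E
Count = 2

Answer: 2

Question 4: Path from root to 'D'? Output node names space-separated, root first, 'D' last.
Walk down from root: J -> K -> B -> D

Answer: J K B D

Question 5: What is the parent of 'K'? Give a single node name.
Scan adjacency: K appears as child of J

Answer: J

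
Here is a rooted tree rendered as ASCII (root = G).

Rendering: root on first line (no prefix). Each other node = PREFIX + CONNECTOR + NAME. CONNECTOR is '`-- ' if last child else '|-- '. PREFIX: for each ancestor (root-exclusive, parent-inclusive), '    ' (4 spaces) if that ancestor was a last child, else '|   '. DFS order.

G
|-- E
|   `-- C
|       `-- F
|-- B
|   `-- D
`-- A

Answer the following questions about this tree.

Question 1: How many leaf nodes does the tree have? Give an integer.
Leaves (nodes with no children): A, D, F

Answer: 3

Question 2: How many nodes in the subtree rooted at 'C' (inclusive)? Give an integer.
Subtree rooted at C contains: C, F
Count = 2

Answer: 2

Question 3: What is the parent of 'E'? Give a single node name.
Answer: G

Derivation:
Scan adjacency: E appears as child of G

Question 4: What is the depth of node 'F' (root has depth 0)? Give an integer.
Answer: 3

Derivation:
Path from root to F: G -> E -> C -> F
Depth = number of edges = 3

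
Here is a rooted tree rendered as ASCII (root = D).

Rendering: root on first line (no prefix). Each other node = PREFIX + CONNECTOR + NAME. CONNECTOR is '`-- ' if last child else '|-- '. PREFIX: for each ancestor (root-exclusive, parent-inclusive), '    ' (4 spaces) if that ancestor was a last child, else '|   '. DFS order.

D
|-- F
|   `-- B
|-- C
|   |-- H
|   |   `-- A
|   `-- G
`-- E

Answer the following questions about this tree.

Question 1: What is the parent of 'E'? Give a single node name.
Scan adjacency: E appears as child of D

Answer: D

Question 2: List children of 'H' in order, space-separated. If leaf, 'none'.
Node H's children (from adjacency): A

Answer: A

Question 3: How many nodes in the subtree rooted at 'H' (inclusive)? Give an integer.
Subtree rooted at H contains: A, H
Count = 2

Answer: 2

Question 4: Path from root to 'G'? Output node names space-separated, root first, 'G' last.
Walk down from root: D -> C -> G

Answer: D C G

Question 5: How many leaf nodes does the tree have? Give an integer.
Answer: 4

Derivation:
Leaves (nodes with no children): A, B, E, G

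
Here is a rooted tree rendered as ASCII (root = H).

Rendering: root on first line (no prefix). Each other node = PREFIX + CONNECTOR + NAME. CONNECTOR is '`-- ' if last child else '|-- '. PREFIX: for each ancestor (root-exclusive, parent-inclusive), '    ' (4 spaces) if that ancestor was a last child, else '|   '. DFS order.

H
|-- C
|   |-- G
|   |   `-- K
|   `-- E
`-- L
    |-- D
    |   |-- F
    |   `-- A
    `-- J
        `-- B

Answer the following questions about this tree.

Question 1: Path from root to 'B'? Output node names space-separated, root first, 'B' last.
Walk down from root: H -> L -> J -> B

Answer: H L J B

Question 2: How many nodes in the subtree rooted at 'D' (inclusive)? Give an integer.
Subtree rooted at D contains: A, D, F
Count = 3

Answer: 3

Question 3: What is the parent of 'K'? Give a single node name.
Answer: G

Derivation:
Scan adjacency: K appears as child of G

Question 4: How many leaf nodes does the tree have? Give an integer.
Leaves (nodes with no children): A, B, E, F, K

Answer: 5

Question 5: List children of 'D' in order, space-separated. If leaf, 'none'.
Answer: F A

Derivation:
Node D's children (from adjacency): F, A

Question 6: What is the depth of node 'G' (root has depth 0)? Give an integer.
Answer: 2

Derivation:
Path from root to G: H -> C -> G
Depth = number of edges = 2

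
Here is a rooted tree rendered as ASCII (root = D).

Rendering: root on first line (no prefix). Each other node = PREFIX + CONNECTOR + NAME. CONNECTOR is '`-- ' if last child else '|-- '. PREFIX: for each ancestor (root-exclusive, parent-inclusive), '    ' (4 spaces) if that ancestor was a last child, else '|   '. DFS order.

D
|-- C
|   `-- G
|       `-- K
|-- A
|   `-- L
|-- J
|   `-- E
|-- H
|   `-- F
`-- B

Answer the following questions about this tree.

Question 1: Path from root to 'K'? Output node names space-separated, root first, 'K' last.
Walk down from root: D -> C -> G -> K

Answer: D C G K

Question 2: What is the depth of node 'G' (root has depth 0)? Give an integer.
Path from root to G: D -> C -> G
Depth = number of edges = 2

Answer: 2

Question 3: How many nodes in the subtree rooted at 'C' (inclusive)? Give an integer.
Answer: 3

Derivation:
Subtree rooted at C contains: C, G, K
Count = 3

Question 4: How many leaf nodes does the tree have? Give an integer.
Leaves (nodes with no children): B, E, F, K, L

Answer: 5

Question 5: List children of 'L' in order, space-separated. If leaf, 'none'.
Answer: none

Derivation:
Node L's children (from adjacency): (leaf)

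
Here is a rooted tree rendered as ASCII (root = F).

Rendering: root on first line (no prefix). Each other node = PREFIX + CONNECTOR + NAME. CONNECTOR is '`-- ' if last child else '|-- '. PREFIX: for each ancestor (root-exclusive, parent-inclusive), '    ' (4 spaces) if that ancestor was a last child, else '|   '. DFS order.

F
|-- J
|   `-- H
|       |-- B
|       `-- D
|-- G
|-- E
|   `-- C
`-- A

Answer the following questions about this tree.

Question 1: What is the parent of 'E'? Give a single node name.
Scan adjacency: E appears as child of F

Answer: F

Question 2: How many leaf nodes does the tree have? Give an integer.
Answer: 5

Derivation:
Leaves (nodes with no children): A, B, C, D, G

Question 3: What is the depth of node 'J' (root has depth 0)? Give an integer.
Answer: 1

Derivation:
Path from root to J: F -> J
Depth = number of edges = 1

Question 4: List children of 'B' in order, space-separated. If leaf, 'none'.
Answer: none

Derivation:
Node B's children (from adjacency): (leaf)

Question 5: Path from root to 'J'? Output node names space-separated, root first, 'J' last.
Answer: F J

Derivation:
Walk down from root: F -> J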